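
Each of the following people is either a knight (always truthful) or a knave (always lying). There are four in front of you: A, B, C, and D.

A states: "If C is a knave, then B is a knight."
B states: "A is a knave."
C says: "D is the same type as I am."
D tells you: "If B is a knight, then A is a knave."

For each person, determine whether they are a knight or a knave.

Consider A. Suppose A is a knave.
Then no assignment of the remaining roles makes every statement match its speaker's type — contradiction.
So A is a knight.
With that fixed, B's statement is false, so B is a knave.
With that fixed, D's statement is true, so D is a knight.
Consider C. Suppose C is a knave.
Then A's statement comes out false, contradicting A being a knight.
So C is a knight.

A: knight, B: knave, C: knight, D: knight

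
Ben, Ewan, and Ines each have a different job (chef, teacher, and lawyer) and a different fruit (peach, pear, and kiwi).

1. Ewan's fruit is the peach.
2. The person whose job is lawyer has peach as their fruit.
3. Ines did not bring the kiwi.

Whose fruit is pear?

Clue 1 rules out Ewan for the one with fruit pear.
With clues 1–3, Ben is impossible for the one with fruit pear.
That leaves Ines.

Ines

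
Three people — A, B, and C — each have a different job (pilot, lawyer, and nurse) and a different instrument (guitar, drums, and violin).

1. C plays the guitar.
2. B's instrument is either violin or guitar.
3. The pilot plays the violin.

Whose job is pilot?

B

With clues 1–3, A and C are impossible for the one with job pilot.
That leaves B.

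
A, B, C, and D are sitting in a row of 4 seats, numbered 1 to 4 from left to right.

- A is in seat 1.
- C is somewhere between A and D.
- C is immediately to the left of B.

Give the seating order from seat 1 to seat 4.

A, C, B, D

From clue 1: A → seat 1.
From clues 1–2: C is in {2,3}.
From clues 1–3: C → seat 2, B → seat 3, D → seat 4.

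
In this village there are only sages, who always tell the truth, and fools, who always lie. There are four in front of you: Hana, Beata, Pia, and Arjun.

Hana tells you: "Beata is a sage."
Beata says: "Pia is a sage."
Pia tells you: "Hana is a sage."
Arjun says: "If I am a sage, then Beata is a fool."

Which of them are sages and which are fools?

Hana: fool, Beata: fool, Pia: fool, Arjun: sage

Consider Hana. Suppose Hana is a sage.
Then no assignment of the remaining roles makes every statement match its speaker's type — contradiction.
So Hana is a fool.
With that fixed, Pia's statement is false, so Pia is a fool.
With that fixed, Beata's statement is false, so Beata is a fool.
With that fixed, Arjun's statement is true, so Arjun is a sage.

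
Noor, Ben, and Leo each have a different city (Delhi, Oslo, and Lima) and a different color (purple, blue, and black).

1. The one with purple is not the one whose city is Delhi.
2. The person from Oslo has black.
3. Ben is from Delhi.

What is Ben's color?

With clues 1–3, black and purple are impossible for Ben's color.
That leaves blue.

blue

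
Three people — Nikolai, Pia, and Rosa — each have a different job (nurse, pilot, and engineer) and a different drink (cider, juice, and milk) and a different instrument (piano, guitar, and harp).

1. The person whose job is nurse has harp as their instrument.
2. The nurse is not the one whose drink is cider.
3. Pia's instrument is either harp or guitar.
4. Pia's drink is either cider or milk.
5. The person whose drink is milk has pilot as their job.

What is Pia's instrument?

guitar

With clues 1–3, piano is impossible for Pia's instrument.
With clues 1–5, harp is impossible for Pia's instrument.
That leaves guitar.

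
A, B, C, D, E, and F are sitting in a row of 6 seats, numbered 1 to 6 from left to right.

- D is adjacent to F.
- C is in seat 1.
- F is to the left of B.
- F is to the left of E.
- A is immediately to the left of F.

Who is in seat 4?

D

With clues 1–2, C is ruled out for seat 4.
With clues 1–5, A, B, E, and F are ruled out for seat 4.
So seat 4 is D.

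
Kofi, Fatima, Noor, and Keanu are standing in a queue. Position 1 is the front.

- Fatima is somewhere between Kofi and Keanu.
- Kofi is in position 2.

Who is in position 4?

Keanu

With clue 1, Fatima is ruled out for position 4.
With clues 1–2, Kofi and Noor are ruled out for position 4.
So position 4 is Keanu.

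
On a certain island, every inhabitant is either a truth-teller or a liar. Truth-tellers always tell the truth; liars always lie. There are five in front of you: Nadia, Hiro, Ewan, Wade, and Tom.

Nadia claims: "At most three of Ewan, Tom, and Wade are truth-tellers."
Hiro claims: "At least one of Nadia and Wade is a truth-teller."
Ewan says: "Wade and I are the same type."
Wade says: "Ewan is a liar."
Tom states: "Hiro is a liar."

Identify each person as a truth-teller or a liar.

Nadia: truth-teller, Hiro: truth-teller, Ewan: liar, Wade: truth-teller, Tom: liar

Regardless of anyone's role, Nadia's statement is true, so Nadia is a truth-teller.
With that fixed, Hiro's statement is true, so Hiro is a truth-teller.
With that fixed, Tom's statement is false, so Tom is a liar.
Consider Ewan. Suppose Ewan is a truth-teller.
Then no assignment of the remaining roles makes every statement match its speaker's type — contradiction.
So Ewan is a liar.
With that fixed, Wade's statement is true, so Wade is a truth-teller.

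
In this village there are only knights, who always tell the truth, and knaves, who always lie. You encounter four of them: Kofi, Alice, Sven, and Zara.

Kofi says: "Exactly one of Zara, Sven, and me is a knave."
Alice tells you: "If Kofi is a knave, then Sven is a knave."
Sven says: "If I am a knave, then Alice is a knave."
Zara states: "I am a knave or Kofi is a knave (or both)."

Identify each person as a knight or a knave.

Kofi: knave, Alice: knight, Sven: knave, Zara: knight

Consider Kofi. Suppose Kofi is a knight.
Then whichever role Zara has, Zara's statement has the wrong truth value — contradiction.
So Kofi is a knave.
With that fixed, Zara's statement is true, so Zara is a knight.
Consider Alice. Suppose Alice is a knave.
Then no assignment of the remaining roles makes every statement match its speaker's type — contradiction.
So Alice is a knight.
Consider Sven. Suppose Sven is a knight.
Then Kofi's statement comes out true, contradicting Kofi being a knave.
So Sven is a knave.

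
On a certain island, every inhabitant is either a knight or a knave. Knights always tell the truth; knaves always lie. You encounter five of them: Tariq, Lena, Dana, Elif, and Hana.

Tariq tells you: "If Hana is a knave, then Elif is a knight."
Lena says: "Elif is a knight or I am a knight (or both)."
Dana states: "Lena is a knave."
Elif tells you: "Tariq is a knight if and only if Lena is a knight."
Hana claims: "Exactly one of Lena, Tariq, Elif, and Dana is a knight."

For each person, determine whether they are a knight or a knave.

Consider Tariq. Suppose Tariq is a knave.
Then no assignment of the remaining roles makes every statement match its speaker's type — contradiction.
So Tariq is a knight.
Consider Lena. Suppose Lena is a knave.
Then no assignment of the remaining roles makes every statement match its speaker's type — contradiction.
So Lena is a knight.
With that fixed, Dana's statement is false, so Dana is a knave.
With that fixed, Elif's statement is true, so Elif is a knight.
With that fixed, Hana's statement is false, so Hana is a knave.

Tariq: knight, Lena: knight, Dana: knave, Elif: knight, Hana: knave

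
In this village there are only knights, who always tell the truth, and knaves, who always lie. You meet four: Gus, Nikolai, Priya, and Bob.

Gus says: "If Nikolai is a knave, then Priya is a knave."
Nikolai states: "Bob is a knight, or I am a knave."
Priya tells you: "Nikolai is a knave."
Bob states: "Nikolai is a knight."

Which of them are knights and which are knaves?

Consider Gus. Suppose Gus is a knave.
Then no assignment of the remaining roles makes every statement match its speaker's type — contradiction.
So Gus is a knight.
Consider Nikolai. Suppose Nikolai is a knave.
Then Nikolai's own statement would have to be false, but it can't be — contradiction.
So Nikolai is a knight.
With that fixed, Priya's statement is false, so Priya is a knave.
With that fixed, Bob's statement is true, so Bob is a knight.

Gus: knight, Nikolai: knight, Priya: knave, Bob: knight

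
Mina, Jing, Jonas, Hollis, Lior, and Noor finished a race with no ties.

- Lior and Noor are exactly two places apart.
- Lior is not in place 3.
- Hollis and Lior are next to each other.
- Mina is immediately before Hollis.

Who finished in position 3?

Hollis

With clues 1–2, Lior is ruled out for place 3.
With clues 1–4, Jing, Jonas, Mina, and Noor are ruled out for place 3.
So place 3 is Hollis.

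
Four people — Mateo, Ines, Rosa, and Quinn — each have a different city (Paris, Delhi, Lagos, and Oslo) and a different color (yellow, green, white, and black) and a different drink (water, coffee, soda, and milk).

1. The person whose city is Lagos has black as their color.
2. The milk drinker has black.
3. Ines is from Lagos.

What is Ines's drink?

With clues 1–3, coffee, soda, and water are impossible for Ines's drink.
That leaves milk.

milk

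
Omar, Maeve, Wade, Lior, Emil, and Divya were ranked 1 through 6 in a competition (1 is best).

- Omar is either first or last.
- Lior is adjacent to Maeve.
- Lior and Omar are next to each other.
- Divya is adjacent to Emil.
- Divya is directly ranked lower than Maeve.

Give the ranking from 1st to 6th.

Omar, Lior, Maeve, Divya, Emil, Wade

From clue 1: Omar is in {1,6}.
From clues 1–5: Omar → rank 1, Lior → rank 2, Maeve → rank 3, Divya → rank 4, Emil → rank 5, Wade → rank 6.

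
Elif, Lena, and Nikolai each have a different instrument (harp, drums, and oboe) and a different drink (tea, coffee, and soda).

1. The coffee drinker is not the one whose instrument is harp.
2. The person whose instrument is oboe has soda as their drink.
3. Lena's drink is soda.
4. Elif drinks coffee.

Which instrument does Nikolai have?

harp

With clues 1–3, oboe is impossible for Nikolai's instrument.
With clues 1–4, drums is impossible for Nikolai's instrument.
That leaves harp.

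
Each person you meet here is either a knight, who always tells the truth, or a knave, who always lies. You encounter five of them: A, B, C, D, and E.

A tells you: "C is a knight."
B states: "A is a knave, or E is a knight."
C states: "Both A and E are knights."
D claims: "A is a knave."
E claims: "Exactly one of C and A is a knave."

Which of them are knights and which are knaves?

A: knave, B: knight, C: knave, D: knight, E: knave

Consider A. Suppose A is a knight.
Then no assignment of the remaining roles makes every statement match its speaker's type — contradiction.
So A is a knave.
With that fixed, B's statement is true, so B is a knight.
With that fixed, C's statement is false, so C is a knave.
With that fixed, D's statement is true, so D is a knight.
With that fixed, E's statement is false, so E is a knave.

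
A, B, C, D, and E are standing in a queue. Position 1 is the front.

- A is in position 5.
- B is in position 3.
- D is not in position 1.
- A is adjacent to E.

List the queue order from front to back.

C, D, B, E, A

From clue 1: A → position 5.
From clues 1–2: B → position 3.
From clues 1–3: D is in {2,4}.
From clues 1–4: C → position 1, D → position 2, E → position 4.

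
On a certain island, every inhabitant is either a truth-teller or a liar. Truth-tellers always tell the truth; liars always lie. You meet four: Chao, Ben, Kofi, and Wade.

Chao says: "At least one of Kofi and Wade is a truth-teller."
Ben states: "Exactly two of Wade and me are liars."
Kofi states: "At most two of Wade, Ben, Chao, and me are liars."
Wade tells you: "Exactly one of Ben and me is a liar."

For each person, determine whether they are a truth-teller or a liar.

Chao: truth-teller, Ben: liar, Kofi: truth-teller, Wade: truth-teller

Consider Chao. Suppose Chao is a liar.
Then no assignment of the remaining roles makes every statement match its speaker's type — contradiction.
So Chao is a truth-teller.
Consider Ben. Suppose Ben is a truth-teller.
Then Ben's own statement would have to be true, but it can't be — contradiction.
So Ben is a liar.
Consider Kofi. Suppose Kofi is a liar.
Then no assignment of the remaining roles makes every statement match its speaker's type — contradiction.
So Kofi is a truth-teller.
Consider Wade. Suppose Wade is a liar.
Then Ben's statement comes out true, contradicting Ben being a liar.
So Wade is a truth-teller.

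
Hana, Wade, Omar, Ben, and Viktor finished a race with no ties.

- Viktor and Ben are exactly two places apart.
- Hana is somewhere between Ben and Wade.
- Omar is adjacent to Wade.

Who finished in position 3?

With clues 1–2, Omar and Wade are ruled out for place 3.
With clues 1–3, Ben and Hana are ruled out for place 3.
So place 3 is Viktor.

Viktor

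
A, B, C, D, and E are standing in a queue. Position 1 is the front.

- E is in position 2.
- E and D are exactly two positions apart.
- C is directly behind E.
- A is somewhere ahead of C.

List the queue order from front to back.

A, E, C, D, B

From clue 1: E → position 2.
From clues 1–2: D → position 4.
From clues 1–3: C → position 3.
From clues 1–4: A → position 1, B → position 5.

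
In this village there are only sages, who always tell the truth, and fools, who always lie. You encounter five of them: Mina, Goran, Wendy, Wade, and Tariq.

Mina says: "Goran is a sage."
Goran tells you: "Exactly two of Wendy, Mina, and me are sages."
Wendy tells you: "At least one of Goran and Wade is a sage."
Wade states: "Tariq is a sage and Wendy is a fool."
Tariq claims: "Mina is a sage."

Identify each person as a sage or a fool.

Mina: fool, Goran: fool, Wendy: fool, Wade: fool, Tariq: fool

Consider Mina. Suppose Mina is a sage.
Then no assignment of the remaining roles makes every statement match its speaker's type — contradiction.
So Mina is a fool.
With that fixed, Tariq's statement is false, so Tariq is a fool.
With that fixed, Wade's statement is false, so Wade is a fool.
Consider Goran. Suppose Goran is a sage.
Then Mina's statement comes out true, contradicting Mina being a fool.
So Goran is a fool.
With that fixed, Wendy's statement is false, so Wendy is a fool.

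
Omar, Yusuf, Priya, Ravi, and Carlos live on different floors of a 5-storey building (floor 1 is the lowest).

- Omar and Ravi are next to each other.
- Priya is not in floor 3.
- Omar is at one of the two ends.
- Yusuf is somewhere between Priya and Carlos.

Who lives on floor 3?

With clues 1–2, Priya is ruled out for floor 3.
With clues 1–3, Omar and Ravi are ruled out for floor 3.
With clues 1–4, Yusuf is ruled out for floor 3.
So floor 3 is Carlos.

Carlos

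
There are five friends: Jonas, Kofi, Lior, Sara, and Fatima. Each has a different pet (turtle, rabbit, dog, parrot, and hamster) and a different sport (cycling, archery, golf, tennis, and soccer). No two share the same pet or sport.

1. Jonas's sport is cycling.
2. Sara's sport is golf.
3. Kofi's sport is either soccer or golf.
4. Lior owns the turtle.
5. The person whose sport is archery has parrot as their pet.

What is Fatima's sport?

Clue 1 rules out cycling for Fatima's sport.
With clues 1–2, golf is impossible for Fatima's sport.
With clues 1–3, soccer is impossible for Fatima's sport.
With clues 1–5, tennis is impossible for Fatima's sport.
That leaves archery.

archery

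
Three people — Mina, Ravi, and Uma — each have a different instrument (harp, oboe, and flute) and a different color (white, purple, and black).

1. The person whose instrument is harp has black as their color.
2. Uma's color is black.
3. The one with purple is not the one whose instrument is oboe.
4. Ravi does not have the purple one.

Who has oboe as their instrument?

Ravi

With clues 1–2, Uma is impossible for the one with instrument oboe.
With clues 1–4, Mina is impossible for the one with instrument oboe.
That leaves Ravi.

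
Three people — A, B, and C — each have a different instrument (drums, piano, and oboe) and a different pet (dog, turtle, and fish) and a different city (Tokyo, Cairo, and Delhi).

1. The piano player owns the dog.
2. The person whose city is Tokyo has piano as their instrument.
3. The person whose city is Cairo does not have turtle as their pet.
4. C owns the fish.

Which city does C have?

With clues 1–4, Delhi and Tokyo are impossible for C's city.
That leaves Cairo.

Cairo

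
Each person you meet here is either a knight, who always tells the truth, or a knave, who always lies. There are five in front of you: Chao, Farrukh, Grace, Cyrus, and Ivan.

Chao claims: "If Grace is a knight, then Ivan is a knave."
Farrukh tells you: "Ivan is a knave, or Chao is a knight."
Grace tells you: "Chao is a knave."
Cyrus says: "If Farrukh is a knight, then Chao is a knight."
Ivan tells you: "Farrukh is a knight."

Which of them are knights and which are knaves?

Consider Chao. Suppose Chao is a knave.
Then no assignment of the remaining roles makes every statement match its speaker's type — contradiction.
So Chao is a knight.
With that fixed, Farrukh's statement is true, so Farrukh is a knight.
With that fixed, Grace's statement is false, so Grace is a knave.
With that fixed, Cyrus's statement is true, so Cyrus is a knight.
With that fixed, Ivan's statement is true, so Ivan is a knight.

Chao: knight, Farrukh: knight, Grace: knave, Cyrus: knight, Ivan: knight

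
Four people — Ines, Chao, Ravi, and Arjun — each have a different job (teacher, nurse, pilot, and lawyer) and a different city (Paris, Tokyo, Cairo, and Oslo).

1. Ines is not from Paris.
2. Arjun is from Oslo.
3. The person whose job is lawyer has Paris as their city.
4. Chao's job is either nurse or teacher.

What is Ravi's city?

Paris

With clues 1–2, Oslo is impossible for Ravi's city.
With clues 1–4, Cairo and Tokyo are impossible for Ravi's city.
That leaves Paris.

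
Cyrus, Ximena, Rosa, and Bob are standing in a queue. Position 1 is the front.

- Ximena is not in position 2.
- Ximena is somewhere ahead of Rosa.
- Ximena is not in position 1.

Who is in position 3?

With clues 1–3, Bob, Cyrus, and Rosa are ruled out for position 3.
So position 3 is Ximena.

Ximena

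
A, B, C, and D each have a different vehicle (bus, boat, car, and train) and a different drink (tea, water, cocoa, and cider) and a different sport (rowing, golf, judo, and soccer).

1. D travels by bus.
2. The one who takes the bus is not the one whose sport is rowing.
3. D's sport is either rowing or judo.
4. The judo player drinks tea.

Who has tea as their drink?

With clues 1–4, A, B, and C are impossible for the one with drink tea.
That leaves D.

D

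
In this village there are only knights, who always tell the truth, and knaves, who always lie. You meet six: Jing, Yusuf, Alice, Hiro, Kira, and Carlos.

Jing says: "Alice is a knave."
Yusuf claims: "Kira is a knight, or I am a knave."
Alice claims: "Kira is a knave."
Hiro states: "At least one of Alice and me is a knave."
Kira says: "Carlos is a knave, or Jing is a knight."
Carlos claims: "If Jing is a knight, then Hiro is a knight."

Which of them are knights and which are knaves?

Jing: knight, Yusuf: knight, Alice: knave, Hiro: knight, Kira: knight, Carlos: knight

Consider Jing. Suppose Jing is a knave.
Then no assignment of the remaining roles makes every statement match its speaker's type — contradiction.
So Jing is a knight.
With that fixed, Kira's statement is true, so Kira is a knight.
With that fixed, Yusuf's statement is true, so Yusuf is a knight.
With that fixed, Alice's statement is false, so Alice is a knave.
With that fixed, Hiro's statement is true, so Hiro is a knight.
With that fixed, Carlos's statement is true, so Carlos is a knight.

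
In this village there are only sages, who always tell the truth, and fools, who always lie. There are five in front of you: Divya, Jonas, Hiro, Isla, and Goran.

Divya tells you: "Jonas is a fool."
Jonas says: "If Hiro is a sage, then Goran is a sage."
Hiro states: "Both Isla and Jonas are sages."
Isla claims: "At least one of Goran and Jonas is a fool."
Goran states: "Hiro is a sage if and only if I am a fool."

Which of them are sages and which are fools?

Consider Divya. Suppose Divya is a sage.
Then no assignment of the remaining roles makes every statement match its speaker's type — contradiction.
So Divya is a fool.
Consider Jonas. Suppose Jonas is a fool.
Then Divya's statement comes out true, contradicting Divya being a fool.
So Jonas is a sage.
Consider Hiro. Suppose Hiro is a sage.
Then whichever role Goran has, Goran's statement has the wrong truth value — contradiction.
So Hiro is a fool.
Consider Isla. Suppose Isla is a sage.
Then Hiro's statement comes out true, contradicting Hiro being a fool.
So Isla is a fool.
Consider Goran. Suppose Goran is a fool.
Then Isla's statement comes out true, contradicting Isla being a fool.
So Goran is a sage.

Divya: fool, Jonas: sage, Hiro: fool, Isla: fool, Goran: sage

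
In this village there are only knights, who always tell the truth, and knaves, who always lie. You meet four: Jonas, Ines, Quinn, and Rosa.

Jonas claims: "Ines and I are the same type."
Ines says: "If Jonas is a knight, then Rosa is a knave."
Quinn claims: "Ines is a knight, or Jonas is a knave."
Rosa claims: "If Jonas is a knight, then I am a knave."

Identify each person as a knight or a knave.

Consider Jonas. Suppose Jonas is a knight.
Then whichever role Rosa has, Rosa's statement has the wrong truth value — contradiction.
So Jonas is a knave.
With that fixed, Ines's statement is true, so Ines is a knight.
With that fixed, Quinn's statement is true, so Quinn is a knight.
With that fixed, Rosa's statement is true, so Rosa is a knight.

Jonas: knave, Ines: knight, Quinn: knight, Rosa: knight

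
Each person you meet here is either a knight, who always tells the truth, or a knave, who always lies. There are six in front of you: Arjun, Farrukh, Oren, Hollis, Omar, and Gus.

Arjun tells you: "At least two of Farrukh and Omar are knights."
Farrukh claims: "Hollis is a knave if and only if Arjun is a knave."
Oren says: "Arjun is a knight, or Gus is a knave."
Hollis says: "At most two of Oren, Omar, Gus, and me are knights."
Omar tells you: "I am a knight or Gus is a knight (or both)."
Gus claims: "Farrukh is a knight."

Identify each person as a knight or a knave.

Arjun: knave, Farrukh: knave, Oren: knight, Hollis: knight, Omar: knave, Gus: knave

Consider Arjun. Suppose Arjun is a knight.
Then no assignment of the remaining roles makes every statement match its speaker's type — contradiction.
So Arjun is a knave.
Consider Farrukh. Suppose Farrukh is a knight.
Then no assignment of the remaining roles makes every statement match its speaker's type — contradiction.
So Farrukh is a knave.
With that fixed, Gus's statement is false, so Gus is a knave.
With that fixed, Oren's statement is true, so Oren is a knight.
Consider Hollis. Suppose Hollis is a knave.
Then Farrukh's statement comes out true, contradicting Farrukh being a knave.
So Hollis is a knight.
Consider Omar. Suppose Omar is a knight.
Then Hollis's statement comes out false, contradicting Hollis being a knight.
So Omar is a knave.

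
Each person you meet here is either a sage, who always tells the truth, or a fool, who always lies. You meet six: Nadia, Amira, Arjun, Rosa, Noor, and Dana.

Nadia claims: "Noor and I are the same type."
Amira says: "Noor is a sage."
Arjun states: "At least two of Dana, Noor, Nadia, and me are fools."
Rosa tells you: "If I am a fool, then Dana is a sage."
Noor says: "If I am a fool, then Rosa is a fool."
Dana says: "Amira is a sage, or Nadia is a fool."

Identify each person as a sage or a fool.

Nadia: sage, Amira: sage, Arjun: fool, Rosa: sage, Noor: sage, Dana: sage

Consider Nadia. Suppose Nadia is a fool.
Then no assignment of the remaining roles makes every statement match its speaker's type — contradiction.
So Nadia is a sage.
Consider Amira. Suppose Amira is a fool.
Then no assignment of the remaining roles makes every statement match its speaker's type — contradiction.
So Amira is a sage.
With that fixed, Dana's statement is true, so Dana is a sage.
With that fixed, Rosa's statement is true, so Rosa is a sage.
Consider Arjun. Suppose Arjun is a sage.
Then Arjun's own statement would have to be true, but it can't be — contradiction.
So Arjun is a fool.
Consider Noor. Suppose Noor is a fool.
Then Nadia's statement comes out false, contradicting Nadia being a sage.
So Noor is a sage.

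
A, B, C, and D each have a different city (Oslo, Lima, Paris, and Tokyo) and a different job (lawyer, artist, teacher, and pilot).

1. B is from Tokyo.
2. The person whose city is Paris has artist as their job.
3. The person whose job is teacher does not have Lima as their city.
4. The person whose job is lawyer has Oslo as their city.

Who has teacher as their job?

B

With clues 1–4, A, C, and D are impossible for the one with job teacher.
That leaves B.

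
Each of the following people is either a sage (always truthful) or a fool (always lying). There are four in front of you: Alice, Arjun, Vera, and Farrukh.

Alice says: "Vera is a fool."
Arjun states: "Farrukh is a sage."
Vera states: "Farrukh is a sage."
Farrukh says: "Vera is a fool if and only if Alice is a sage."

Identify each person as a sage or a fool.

Consider Alice. Suppose Alice is a sage.
Then no assignment of the remaining roles makes every statement match its speaker's type — contradiction.
So Alice is a fool.
Consider Arjun. Suppose Arjun is a fool.
Then no assignment of the remaining roles makes every statement match its speaker's type — contradiction.
So Arjun is a sage.
Consider Vera. Suppose Vera is a fool.
Then Alice's statement comes out true, contradicting Alice being a fool.
So Vera is a sage.
With that fixed, Farrukh's statement is true, so Farrukh is a sage.

Alice: fool, Arjun: sage, Vera: sage, Farrukh: sage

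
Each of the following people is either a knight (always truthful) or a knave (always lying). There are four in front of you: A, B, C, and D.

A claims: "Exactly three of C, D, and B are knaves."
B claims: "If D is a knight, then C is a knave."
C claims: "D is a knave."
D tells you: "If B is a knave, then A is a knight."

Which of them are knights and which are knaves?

A: knave, B: knight, C: knave, D: knight

Consider A. Suppose A is a knight.
Then no assignment of the remaining roles makes every statement match its speaker's type — contradiction.
So A is a knave.
Consider B. Suppose B is a knave.
Then no assignment of the remaining roles makes every statement match its speaker's type — contradiction.
So B is a knight.
With that fixed, D's statement is true, so D is a knight.
With that fixed, C's statement is false, so C is a knave.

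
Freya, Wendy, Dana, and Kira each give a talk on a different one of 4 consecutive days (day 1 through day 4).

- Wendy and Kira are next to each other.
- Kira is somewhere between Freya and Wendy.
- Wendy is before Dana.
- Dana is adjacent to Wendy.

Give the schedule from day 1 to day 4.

From clues 1–2: Kira is in {2,3}.
From clues 1–3: Kira → day 2.
From clues 1–4: Freya → day 1, Wendy → day 3, Dana → day 4.

Freya, Kira, Wendy, Dana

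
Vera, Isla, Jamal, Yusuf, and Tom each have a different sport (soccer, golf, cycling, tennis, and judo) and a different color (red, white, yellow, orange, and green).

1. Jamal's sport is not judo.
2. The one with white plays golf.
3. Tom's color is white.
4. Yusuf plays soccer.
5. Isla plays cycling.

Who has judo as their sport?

Vera

Clue 1 rules out Jamal for the one with sport judo.
With clues 1–3, Tom is impossible for the one with sport judo.
With clues 1–4, Yusuf is impossible for the one with sport judo.
With clues 1–5, Isla is impossible for the one with sport judo.
That leaves Vera.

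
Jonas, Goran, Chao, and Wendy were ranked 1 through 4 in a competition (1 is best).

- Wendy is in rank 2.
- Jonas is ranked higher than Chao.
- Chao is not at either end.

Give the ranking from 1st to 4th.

Jonas, Wendy, Chao, Goran

From clue 1: Wendy → rank 2.
From clues 1–2: Jonas is in {1,3}.
From clues 1–3: Jonas → rank 1, Chao → rank 3, Goran → rank 4.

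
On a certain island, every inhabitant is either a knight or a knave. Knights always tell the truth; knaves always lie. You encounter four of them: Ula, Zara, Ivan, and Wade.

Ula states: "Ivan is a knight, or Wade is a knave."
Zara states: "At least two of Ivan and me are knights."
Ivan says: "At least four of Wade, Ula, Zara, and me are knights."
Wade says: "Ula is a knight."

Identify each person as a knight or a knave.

Ula: knight, Zara: knight, Ivan: knight, Wade: knight

Consider Ula. Suppose Ula is a knave.
Then no assignment of the remaining roles makes every statement match its speaker's type — contradiction.
So Ula is a knight.
With that fixed, Wade's statement is true, so Wade is a knight.
Consider Zara. Suppose Zara is a knave.
Then no assignment of the remaining roles makes every statement match its speaker's type — contradiction.
So Zara is a knight.
Consider Ivan. Suppose Ivan is a knave.
Then Ula's statement comes out false, contradicting Ula being a knight.
So Ivan is a knight.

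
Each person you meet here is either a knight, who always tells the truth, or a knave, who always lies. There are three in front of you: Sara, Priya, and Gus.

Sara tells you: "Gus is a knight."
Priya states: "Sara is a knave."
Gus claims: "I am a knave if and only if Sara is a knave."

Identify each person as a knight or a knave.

Consider Sara. Suppose Sara is a knave.
Then whichever role Gus has, Gus's statement has the wrong truth value — contradiction.
So Sara is a knight.
With that fixed, Priya's statement is false, so Priya is a knave.
Consider Gus. Suppose Gus is a knave.
Then Sara's statement comes out false, contradicting Sara being a knight.
So Gus is a knight.

Sara: knight, Priya: knave, Gus: knight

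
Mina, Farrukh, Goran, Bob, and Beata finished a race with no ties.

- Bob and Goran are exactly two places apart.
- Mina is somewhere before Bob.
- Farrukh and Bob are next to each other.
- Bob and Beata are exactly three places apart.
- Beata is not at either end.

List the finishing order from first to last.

From clues 1–2: Mina is in {1,2,3,4}.
From clues 1–3: Mina is in {1,2,3}.
From clues 1–4: Mina is in {1,3}.
From clues 1–5: Mina → place 1, Beata → place 2, Goran → place 3, Farrukh → place 4, Bob → place 5.

Mina, Beata, Goran, Farrukh, Bob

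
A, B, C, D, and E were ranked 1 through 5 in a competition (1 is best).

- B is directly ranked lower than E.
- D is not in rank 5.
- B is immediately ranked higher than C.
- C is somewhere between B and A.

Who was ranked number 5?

With clue 1, E is ruled out for rank 5.
With clues 1–2, D is ruled out for rank 5.
With clues 1–3, B is ruled out for rank 5.
With clues 1–4, C is ruled out for rank 5.
So rank 5 is A.

A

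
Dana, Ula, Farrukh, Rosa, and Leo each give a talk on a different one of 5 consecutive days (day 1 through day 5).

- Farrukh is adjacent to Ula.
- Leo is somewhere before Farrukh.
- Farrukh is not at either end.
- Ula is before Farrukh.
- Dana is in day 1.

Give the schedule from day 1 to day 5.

From clues 1–2: Leo is in {1,2,3}.
From clues 1–3: Farrukh is in {2,3,4}.
From clues 1–4: Ula is in {2,3}.
From clues 1–5: Dana → day 1, Leo → day 2, Ula → day 3, Farrukh → day 4, Rosa → day 5.

Dana, Leo, Ula, Farrukh, Rosa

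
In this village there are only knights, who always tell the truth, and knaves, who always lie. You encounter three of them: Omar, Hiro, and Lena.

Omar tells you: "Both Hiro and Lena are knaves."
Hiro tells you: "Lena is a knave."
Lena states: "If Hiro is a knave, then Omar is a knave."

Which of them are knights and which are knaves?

Omar: knave, Hiro: knave, Lena: knight

Consider Omar. Suppose Omar is a knight.
Then no assignment of the remaining roles makes every statement match its speaker's type — contradiction.
So Omar is a knave.
With that fixed, Lena's statement is true, so Lena is a knight.
With that fixed, Hiro's statement is false, so Hiro is a knave.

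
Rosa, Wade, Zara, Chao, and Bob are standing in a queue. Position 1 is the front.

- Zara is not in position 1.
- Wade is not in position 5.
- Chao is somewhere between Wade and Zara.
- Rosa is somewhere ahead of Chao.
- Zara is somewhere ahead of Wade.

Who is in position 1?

With clue 1, Zara is ruled out for position 1.
With clues 1–3, Chao is ruled out for position 1.
With clues 1–5, Bob and Wade are ruled out for position 1.
So position 1 is Rosa.

Rosa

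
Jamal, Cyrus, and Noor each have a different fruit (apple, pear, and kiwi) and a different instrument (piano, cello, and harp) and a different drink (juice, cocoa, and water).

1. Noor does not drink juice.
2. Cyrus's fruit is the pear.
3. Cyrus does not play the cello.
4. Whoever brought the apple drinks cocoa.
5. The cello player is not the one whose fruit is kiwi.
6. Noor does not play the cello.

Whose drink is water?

With clues 1–6, Cyrus and Jamal are impossible for the one with drink water.
That leaves Noor.

Noor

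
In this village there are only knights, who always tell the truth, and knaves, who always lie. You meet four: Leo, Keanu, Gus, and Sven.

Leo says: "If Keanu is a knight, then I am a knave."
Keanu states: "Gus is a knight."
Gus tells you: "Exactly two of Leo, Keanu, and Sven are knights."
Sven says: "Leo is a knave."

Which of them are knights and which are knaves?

Leo: knight, Keanu: knave, Gus: knave, Sven: knave

Consider Leo. Suppose Leo is a knave.
Then Leo's own statement would have to be false, but it can't be — contradiction.
So Leo is a knight.
With that fixed, Sven's statement is false, so Sven is a knave.
Consider Keanu. Suppose Keanu is a knight.
Then Leo's statement comes out false, contradicting Leo being a knight.
So Keanu is a knave.
With that fixed, Gus's statement is false, so Gus is a knave.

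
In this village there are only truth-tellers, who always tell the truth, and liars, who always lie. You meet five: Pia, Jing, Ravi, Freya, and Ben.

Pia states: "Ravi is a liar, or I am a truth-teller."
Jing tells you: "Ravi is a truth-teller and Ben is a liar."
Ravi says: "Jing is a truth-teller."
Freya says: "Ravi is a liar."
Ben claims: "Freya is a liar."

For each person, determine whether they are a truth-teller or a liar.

Pia: truth-teller, Jing: liar, Ravi: liar, Freya: truth-teller, Ben: liar

Consider Pia. Suppose Pia is a liar.
Then no assignment of the remaining roles makes every statement match its speaker's type — contradiction.
So Pia is a truth-teller.
Consider Jing. Suppose Jing is a truth-teller.
Then no assignment of the remaining roles makes every statement match its speaker's type — contradiction.
So Jing is a liar.
With that fixed, Ravi's statement is false, so Ravi is a liar.
With that fixed, Freya's statement is true, so Freya is a truth-teller.
With that fixed, Ben's statement is false, so Ben is a liar.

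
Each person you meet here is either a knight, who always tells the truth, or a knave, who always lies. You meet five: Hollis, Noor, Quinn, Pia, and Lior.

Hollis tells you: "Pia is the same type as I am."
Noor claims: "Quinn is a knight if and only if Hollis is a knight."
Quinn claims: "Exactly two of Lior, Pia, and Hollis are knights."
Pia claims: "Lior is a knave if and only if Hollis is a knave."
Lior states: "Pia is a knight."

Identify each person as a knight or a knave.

Consider Hollis. Suppose Hollis is a knave.
Then no assignment of the remaining roles makes every statement match its speaker's type — contradiction.
So Hollis is a knight.
Consider Noor. Suppose Noor is a knight.
Then no assignment of the remaining roles makes every statement match its speaker's type — contradiction.
So Noor is a knave.
Consider Quinn. Suppose Quinn is a knight.
Then Noor's statement comes out true, contradicting Noor being a knave.
So Quinn is a knave.
Consider Pia. Suppose Pia is a knave.
Then Hollis's statement comes out false, contradicting Hollis being a knight.
So Pia is a knight.
With that fixed, Lior's statement is true, so Lior is a knight.

Hollis: knight, Noor: knave, Quinn: knave, Pia: knight, Lior: knight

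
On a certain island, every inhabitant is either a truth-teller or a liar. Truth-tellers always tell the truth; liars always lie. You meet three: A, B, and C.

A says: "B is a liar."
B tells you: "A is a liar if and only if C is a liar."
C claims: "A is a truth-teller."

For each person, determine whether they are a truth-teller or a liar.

A: liar, B: truth-teller, C: liar

Consider A. Suppose A is a truth-teller.
Then no assignment of the remaining roles makes every statement match its speaker's type — contradiction.
So A is a liar.
With that fixed, C's statement is false, so C is a liar.
With that fixed, B's statement is true, so B is a truth-teller.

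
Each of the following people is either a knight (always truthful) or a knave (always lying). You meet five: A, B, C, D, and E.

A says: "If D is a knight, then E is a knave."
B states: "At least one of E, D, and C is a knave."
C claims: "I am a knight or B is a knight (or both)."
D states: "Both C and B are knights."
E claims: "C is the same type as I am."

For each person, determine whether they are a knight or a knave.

A: knight, B: knight, C: knight, D: knight, E: knave

Consider A. Suppose A is a knave.
Then no assignment of the remaining roles makes every statement match its speaker's type — contradiction.
So A is a knight.
Consider B. Suppose B is a knave.
Then no assignment of the remaining roles makes every statement match its speaker's type — contradiction.
So B is a knight.
With that fixed, C's statement is true, so C is a knight.
With that fixed, D's statement is true, so D is a knight.
Consider E. Suppose E is a knight.
Then A's statement comes out false, contradicting A being a knight.
So E is a knave.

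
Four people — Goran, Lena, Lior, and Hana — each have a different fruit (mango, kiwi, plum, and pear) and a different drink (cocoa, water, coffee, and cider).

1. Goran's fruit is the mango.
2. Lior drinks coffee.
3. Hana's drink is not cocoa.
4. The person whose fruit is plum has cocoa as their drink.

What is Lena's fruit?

Clue 1 rules out mango for Lena's fruit.
With clues 1–4, kiwi and pear are impossible for Lena's fruit.
That leaves plum.

plum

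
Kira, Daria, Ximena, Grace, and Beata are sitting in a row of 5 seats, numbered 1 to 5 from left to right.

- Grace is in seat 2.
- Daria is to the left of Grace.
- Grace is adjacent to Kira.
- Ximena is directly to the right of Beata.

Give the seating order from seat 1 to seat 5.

From clue 1: Grace → seat 2.
From clues 1–2: Daria → seat 1.
From clues 1–3: Kira → seat 3.
From clues 1–4: Beata → seat 4, Ximena → seat 5.

Daria, Grace, Kira, Beata, Ximena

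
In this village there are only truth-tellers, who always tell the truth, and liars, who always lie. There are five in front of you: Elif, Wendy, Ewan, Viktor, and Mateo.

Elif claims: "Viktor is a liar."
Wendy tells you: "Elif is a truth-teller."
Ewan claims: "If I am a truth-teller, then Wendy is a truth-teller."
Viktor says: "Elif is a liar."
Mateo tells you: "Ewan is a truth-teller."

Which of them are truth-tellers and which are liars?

Elif: truth-teller, Wendy: truth-teller, Ewan: truth-teller, Viktor: liar, Mateo: truth-teller

Consider Elif. Suppose Elif is a liar.
Then no assignment of the remaining roles makes every statement match its speaker's type — contradiction.
So Elif is a truth-teller.
With that fixed, Wendy's statement is true, so Wendy is a truth-teller.
With that fixed, Ewan's statement is true, so Ewan is a truth-teller.
With that fixed, Viktor's statement is false, so Viktor is a liar.
With that fixed, Mateo's statement is true, so Mateo is a truth-teller.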